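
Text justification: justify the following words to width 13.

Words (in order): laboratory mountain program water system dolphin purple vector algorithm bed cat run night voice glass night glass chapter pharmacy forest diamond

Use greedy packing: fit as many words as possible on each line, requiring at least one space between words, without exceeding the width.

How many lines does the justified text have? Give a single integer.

Line 1: ['laboratory'] (min_width=10, slack=3)
Line 2: ['mountain'] (min_width=8, slack=5)
Line 3: ['program', 'water'] (min_width=13, slack=0)
Line 4: ['system'] (min_width=6, slack=7)
Line 5: ['dolphin'] (min_width=7, slack=6)
Line 6: ['purple', 'vector'] (min_width=13, slack=0)
Line 7: ['algorithm', 'bed'] (min_width=13, slack=0)
Line 8: ['cat', 'run', 'night'] (min_width=13, slack=0)
Line 9: ['voice', 'glass'] (min_width=11, slack=2)
Line 10: ['night', 'glass'] (min_width=11, slack=2)
Line 11: ['chapter'] (min_width=7, slack=6)
Line 12: ['pharmacy'] (min_width=8, slack=5)
Line 13: ['forest'] (min_width=6, slack=7)
Line 14: ['diamond'] (min_width=7, slack=6)
Total lines: 14

Answer: 14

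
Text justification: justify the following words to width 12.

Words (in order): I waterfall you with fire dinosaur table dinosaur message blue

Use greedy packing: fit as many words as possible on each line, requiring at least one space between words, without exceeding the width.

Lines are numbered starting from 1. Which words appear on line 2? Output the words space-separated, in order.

Line 1: ['I', 'waterfall'] (min_width=11, slack=1)
Line 2: ['you', 'with'] (min_width=8, slack=4)
Line 3: ['fire'] (min_width=4, slack=8)
Line 4: ['dinosaur'] (min_width=8, slack=4)
Line 5: ['table'] (min_width=5, slack=7)
Line 6: ['dinosaur'] (min_width=8, slack=4)
Line 7: ['message', 'blue'] (min_width=12, slack=0)

Answer: you with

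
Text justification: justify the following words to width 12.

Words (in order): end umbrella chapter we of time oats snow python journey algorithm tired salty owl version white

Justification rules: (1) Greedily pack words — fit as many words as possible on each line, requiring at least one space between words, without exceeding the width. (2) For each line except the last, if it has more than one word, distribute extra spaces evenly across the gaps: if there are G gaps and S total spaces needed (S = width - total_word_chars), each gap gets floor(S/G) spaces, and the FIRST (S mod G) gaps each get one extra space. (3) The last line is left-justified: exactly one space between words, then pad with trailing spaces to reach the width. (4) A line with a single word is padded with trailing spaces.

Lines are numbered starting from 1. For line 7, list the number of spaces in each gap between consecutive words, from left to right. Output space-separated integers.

Line 1: ['end', 'umbrella'] (min_width=12, slack=0)
Line 2: ['chapter', 'we'] (min_width=10, slack=2)
Line 3: ['of', 'time', 'oats'] (min_width=12, slack=0)
Line 4: ['snow', 'python'] (min_width=11, slack=1)
Line 5: ['journey'] (min_width=7, slack=5)
Line 6: ['algorithm'] (min_width=9, slack=3)
Line 7: ['tired', 'salty'] (min_width=11, slack=1)
Line 8: ['owl', 'version'] (min_width=11, slack=1)
Line 9: ['white'] (min_width=5, slack=7)

Answer: 2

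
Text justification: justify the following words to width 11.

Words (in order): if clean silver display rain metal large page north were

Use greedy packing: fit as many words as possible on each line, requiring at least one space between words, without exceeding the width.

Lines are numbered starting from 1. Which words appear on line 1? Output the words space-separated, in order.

Line 1: ['if', 'clean'] (min_width=8, slack=3)
Line 2: ['silver'] (min_width=6, slack=5)
Line 3: ['display'] (min_width=7, slack=4)
Line 4: ['rain', 'metal'] (min_width=10, slack=1)
Line 5: ['large', 'page'] (min_width=10, slack=1)
Line 6: ['north', 'were'] (min_width=10, slack=1)

Answer: if clean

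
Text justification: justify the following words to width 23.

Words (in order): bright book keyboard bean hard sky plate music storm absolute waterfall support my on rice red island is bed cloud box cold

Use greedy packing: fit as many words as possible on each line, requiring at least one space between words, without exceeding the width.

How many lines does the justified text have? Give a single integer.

Answer: 6

Derivation:
Line 1: ['bright', 'book', 'keyboard'] (min_width=20, slack=3)
Line 2: ['bean', 'hard', 'sky', 'plate'] (min_width=19, slack=4)
Line 3: ['music', 'storm', 'absolute'] (min_width=20, slack=3)
Line 4: ['waterfall', 'support', 'my', 'on'] (min_width=23, slack=0)
Line 5: ['rice', 'red', 'island', 'is', 'bed'] (min_width=22, slack=1)
Line 6: ['cloud', 'box', 'cold'] (min_width=14, slack=9)
Total lines: 6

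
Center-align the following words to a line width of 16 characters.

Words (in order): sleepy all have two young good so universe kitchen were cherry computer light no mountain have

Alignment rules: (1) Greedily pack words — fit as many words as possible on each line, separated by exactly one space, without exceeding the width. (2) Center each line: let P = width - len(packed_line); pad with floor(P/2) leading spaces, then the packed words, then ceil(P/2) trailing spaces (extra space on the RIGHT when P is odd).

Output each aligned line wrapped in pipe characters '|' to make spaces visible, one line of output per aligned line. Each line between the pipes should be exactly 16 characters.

Answer: |sleepy all have |
| two young good |
|  so universe   |
|  kitchen were  |
|cherry computer |
|    light no    |
| mountain have  |

Derivation:
Line 1: ['sleepy', 'all', 'have'] (min_width=15, slack=1)
Line 2: ['two', 'young', 'good'] (min_width=14, slack=2)
Line 3: ['so', 'universe'] (min_width=11, slack=5)
Line 4: ['kitchen', 'were'] (min_width=12, slack=4)
Line 5: ['cherry', 'computer'] (min_width=15, slack=1)
Line 6: ['light', 'no'] (min_width=8, slack=8)
Line 7: ['mountain', 'have'] (min_width=13, slack=3)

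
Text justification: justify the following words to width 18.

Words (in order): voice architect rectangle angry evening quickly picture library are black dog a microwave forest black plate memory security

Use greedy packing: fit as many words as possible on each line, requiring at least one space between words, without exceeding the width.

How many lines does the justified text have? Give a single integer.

Answer: 8

Derivation:
Line 1: ['voice', 'architect'] (min_width=15, slack=3)
Line 2: ['rectangle', 'angry'] (min_width=15, slack=3)
Line 3: ['evening', 'quickly'] (min_width=15, slack=3)
Line 4: ['picture', 'library'] (min_width=15, slack=3)
Line 5: ['are', 'black', 'dog', 'a'] (min_width=15, slack=3)
Line 6: ['microwave', 'forest'] (min_width=16, slack=2)
Line 7: ['black', 'plate', 'memory'] (min_width=18, slack=0)
Line 8: ['security'] (min_width=8, slack=10)
Total lines: 8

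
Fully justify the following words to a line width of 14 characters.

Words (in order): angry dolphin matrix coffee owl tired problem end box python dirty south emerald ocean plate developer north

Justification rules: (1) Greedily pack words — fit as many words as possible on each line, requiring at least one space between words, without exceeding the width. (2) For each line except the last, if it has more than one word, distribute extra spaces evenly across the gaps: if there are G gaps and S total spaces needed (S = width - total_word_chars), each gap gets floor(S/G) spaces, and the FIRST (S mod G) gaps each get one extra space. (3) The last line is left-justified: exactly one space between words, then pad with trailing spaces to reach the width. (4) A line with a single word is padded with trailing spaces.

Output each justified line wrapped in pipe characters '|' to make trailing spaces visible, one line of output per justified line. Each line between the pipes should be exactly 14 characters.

Answer: |angry  dolphin|
|matrix  coffee|
|owl      tired|
|problem    end|
|box     python|
|dirty    south|
|emerald  ocean|
|plate         |
|developer     |
|north         |

Derivation:
Line 1: ['angry', 'dolphin'] (min_width=13, slack=1)
Line 2: ['matrix', 'coffee'] (min_width=13, slack=1)
Line 3: ['owl', 'tired'] (min_width=9, slack=5)
Line 4: ['problem', 'end'] (min_width=11, slack=3)
Line 5: ['box', 'python'] (min_width=10, slack=4)
Line 6: ['dirty', 'south'] (min_width=11, slack=3)
Line 7: ['emerald', 'ocean'] (min_width=13, slack=1)
Line 8: ['plate'] (min_width=5, slack=9)
Line 9: ['developer'] (min_width=9, slack=5)
Line 10: ['north'] (min_width=5, slack=9)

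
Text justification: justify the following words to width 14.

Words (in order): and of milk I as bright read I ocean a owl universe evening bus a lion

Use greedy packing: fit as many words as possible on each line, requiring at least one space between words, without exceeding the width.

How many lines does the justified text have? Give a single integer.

Line 1: ['and', 'of', 'milk', 'I'] (min_width=13, slack=1)
Line 2: ['as', 'bright', 'read'] (min_width=14, slack=0)
Line 3: ['I', 'ocean', 'a', 'owl'] (min_width=13, slack=1)
Line 4: ['universe'] (min_width=8, slack=6)
Line 5: ['evening', 'bus', 'a'] (min_width=13, slack=1)
Line 6: ['lion'] (min_width=4, slack=10)
Total lines: 6

Answer: 6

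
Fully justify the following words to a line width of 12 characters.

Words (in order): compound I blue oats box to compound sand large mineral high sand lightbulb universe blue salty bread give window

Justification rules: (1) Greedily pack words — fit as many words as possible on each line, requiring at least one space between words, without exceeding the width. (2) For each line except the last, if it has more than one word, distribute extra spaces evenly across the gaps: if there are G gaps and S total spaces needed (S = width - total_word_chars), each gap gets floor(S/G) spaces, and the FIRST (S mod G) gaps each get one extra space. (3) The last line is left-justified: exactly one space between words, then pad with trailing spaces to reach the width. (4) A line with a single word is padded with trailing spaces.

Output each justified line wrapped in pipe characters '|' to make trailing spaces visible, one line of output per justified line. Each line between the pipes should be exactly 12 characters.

Line 1: ['compound', 'I'] (min_width=10, slack=2)
Line 2: ['blue', 'oats'] (min_width=9, slack=3)
Line 3: ['box', 'to'] (min_width=6, slack=6)
Line 4: ['compound'] (min_width=8, slack=4)
Line 5: ['sand', 'large'] (min_width=10, slack=2)
Line 6: ['mineral', 'high'] (min_width=12, slack=0)
Line 7: ['sand'] (min_width=4, slack=8)
Line 8: ['lightbulb'] (min_width=9, slack=3)
Line 9: ['universe'] (min_width=8, slack=4)
Line 10: ['blue', 'salty'] (min_width=10, slack=2)
Line 11: ['bread', 'give'] (min_width=10, slack=2)
Line 12: ['window'] (min_width=6, slack=6)

Answer: |compound   I|
|blue    oats|
|box       to|
|compound    |
|sand   large|
|mineral high|
|sand        |
|lightbulb   |
|universe    |
|blue   salty|
|bread   give|
|window      |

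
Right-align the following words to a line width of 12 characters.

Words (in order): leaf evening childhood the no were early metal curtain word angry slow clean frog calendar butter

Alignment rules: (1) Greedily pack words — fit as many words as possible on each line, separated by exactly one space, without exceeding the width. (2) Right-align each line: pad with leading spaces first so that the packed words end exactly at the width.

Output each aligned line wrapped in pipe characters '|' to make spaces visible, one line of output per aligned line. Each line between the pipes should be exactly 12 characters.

Line 1: ['leaf', 'evening'] (min_width=12, slack=0)
Line 2: ['childhood'] (min_width=9, slack=3)
Line 3: ['the', 'no', 'were'] (min_width=11, slack=1)
Line 4: ['early', 'metal'] (min_width=11, slack=1)
Line 5: ['curtain', 'word'] (min_width=12, slack=0)
Line 6: ['angry', 'slow'] (min_width=10, slack=2)
Line 7: ['clean', 'frog'] (min_width=10, slack=2)
Line 8: ['calendar'] (min_width=8, slack=4)
Line 9: ['butter'] (min_width=6, slack=6)

Answer: |leaf evening|
|   childhood|
| the no were|
| early metal|
|curtain word|
|  angry slow|
|  clean frog|
|    calendar|
|      butter|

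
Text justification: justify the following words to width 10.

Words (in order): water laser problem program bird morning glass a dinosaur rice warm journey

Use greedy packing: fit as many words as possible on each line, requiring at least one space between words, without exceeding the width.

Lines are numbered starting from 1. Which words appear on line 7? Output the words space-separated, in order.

Line 1: ['water'] (min_width=5, slack=5)
Line 2: ['laser'] (min_width=5, slack=5)
Line 3: ['problem'] (min_width=7, slack=3)
Line 4: ['program'] (min_width=7, slack=3)
Line 5: ['bird'] (min_width=4, slack=6)
Line 6: ['morning'] (min_width=7, slack=3)
Line 7: ['glass', 'a'] (min_width=7, slack=3)
Line 8: ['dinosaur'] (min_width=8, slack=2)
Line 9: ['rice', 'warm'] (min_width=9, slack=1)
Line 10: ['journey'] (min_width=7, slack=3)

Answer: glass a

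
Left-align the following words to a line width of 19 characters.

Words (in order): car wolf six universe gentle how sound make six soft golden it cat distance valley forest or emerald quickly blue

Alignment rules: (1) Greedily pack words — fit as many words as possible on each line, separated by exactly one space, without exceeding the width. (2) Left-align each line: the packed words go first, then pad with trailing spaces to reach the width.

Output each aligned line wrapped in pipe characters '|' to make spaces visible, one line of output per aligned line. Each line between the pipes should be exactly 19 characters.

Line 1: ['car', 'wolf', 'six'] (min_width=12, slack=7)
Line 2: ['universe', 'gentle', 'how'] (min_width=19, slack=0)
Line 3: ['sound', 'make', 'six', 'soft'] (min_width=19, slack=0)
Line 4: ['golden', 'it', 'cat'] (min_width=13, slack=6)
Line 5: ['distance', 'valley'] (min_width=15, slack=4)
Line 6: ['forest', 'or', 'emerald'] (min_width=17, slack=2)
Line 7: ['quickly', 'blue'] (min_width=12, slack=7)

Answer: |car wolf six       |
|universe gentle how|
|sound make six soft|
|golden it cat      |
|distance valley    |
|forest or emerald  |
|quickly blue       |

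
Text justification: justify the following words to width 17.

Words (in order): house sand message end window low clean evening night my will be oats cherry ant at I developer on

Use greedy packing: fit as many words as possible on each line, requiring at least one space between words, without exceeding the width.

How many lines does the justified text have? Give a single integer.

Answer: 7

Derivation:
Line 1: ['house', 'sand'] (min_width=10, slack=7)
Line 2: ['message', 'end'] (min_width=11, slack=6)
Line 3: ['window', 'low', 'clean'] (min_width=16, slack=1)
Line 4: ['evening', 'night', 'my'] (min_width=16, slack=1)
Line 5: ['will', 'be', 'oats'] (min_width=12, slack=5)
Line 6: ['cherry', 'ant', 'at', 'I'] (min_width=15, slack=2)
Line 7: ['developer', 'on'] (min_width=12, slack=5)
Total lines: 7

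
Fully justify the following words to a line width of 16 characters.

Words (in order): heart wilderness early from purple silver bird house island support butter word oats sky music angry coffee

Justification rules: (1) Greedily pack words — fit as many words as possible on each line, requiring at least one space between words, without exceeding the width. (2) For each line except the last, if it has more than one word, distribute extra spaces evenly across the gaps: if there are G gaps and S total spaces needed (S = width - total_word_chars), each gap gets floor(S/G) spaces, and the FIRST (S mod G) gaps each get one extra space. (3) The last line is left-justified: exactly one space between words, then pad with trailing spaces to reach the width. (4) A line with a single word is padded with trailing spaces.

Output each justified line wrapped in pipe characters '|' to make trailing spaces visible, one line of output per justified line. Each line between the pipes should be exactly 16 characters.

Answer: |heart wilderness|
|early       from|
|purple    silver|
|bird       house|
|island   support|
|butter word oats|
|sky  music angry|
|coffee          |

Derivation:
Line 1: ['heart', 'wilderness'] (min_width=16, slack=0)
Line 2: ['early', 'from'] (min_width=10, slack=6)
Line 3: ['purple', 'silver'] (min_width=13, slack=3)
Line 4: ['bird', 'house'] (min_width=10, slack=6)
Line 5: ['island', 'support'] (min_width=14, slack=2)
Line 6: ['butter', 'word', 'oats'] (min_width=16, slack=0)
Line 7: ['sky', 'music', 'angry'] (min_width=15, slack=1)
Line 8: ['coffee'] (min_width=6, slack=10)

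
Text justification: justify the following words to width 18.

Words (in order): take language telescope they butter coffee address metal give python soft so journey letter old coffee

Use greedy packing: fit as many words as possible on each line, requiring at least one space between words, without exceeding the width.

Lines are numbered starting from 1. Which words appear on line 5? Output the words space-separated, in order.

Line 1: ['take', 'language'] (min_width=13, slack=5)
Line 2: ['telescope', 'they'] (min_width=14, slack=4)
Line 3: ['butter', 'coffee'] (min_width=13, slack=5)
Line 4: ['address', 'metal', 'give'] (min_width=18, slack=0)
Line 5: ['python', 'soft', 'so'] (min_width=14, slack=4)
Line 6: ['journey', 'letter', 'old'] (min_width=18, slack=0)
Line 7: ['coffee'] (min_width=6, slack=12)

Answer: python soft so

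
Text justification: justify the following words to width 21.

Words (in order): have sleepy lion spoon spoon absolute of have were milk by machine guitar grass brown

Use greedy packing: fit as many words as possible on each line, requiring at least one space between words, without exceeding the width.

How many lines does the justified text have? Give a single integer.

Line 1: ['have', 'sleepy', 'lion'] (min_width=16, slack=5)
Line 2: ['spoon', 'spoon', 'absolute'] (min_width=20, slack=1)
Line 3: ['of', 'have', 'were', 'milk', 'by'] (min_width=20, slack=1)
Line 4: ['machine', 'guitar', 'grass'] (min_width=20, slack=1)
Line 5: ['brown'] (min_width=5, slack=16)
Total lines: 5

Answer: 5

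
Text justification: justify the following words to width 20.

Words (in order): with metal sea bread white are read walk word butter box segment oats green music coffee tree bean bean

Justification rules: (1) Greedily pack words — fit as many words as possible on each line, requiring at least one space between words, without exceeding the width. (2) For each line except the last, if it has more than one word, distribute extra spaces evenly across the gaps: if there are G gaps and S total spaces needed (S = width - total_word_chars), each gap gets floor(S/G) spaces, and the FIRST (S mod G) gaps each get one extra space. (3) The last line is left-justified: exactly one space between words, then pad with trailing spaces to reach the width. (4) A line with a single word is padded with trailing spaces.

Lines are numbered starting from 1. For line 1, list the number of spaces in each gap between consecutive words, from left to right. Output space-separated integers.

Answer: 1 1 1

Derivation:
Line 1: ['with', 'metal', 'sea', 'bread'] (min_width=20, slack=0)
Line 2: ['white', 'are', 'read', 'walk'] (min_width=19, slack=1)
Line 3: ['word', 'butter', 'box'] (min_width=15, slack=5)
Line 4: ['segment', 'oats', 'green'] (min_width=18, slack=2)
Line 5: ['music', 'coffee', 'tree'] (min_width=17, slack=3)
Line 6: ['bean', 'bean'] (min_width=9, slack=11)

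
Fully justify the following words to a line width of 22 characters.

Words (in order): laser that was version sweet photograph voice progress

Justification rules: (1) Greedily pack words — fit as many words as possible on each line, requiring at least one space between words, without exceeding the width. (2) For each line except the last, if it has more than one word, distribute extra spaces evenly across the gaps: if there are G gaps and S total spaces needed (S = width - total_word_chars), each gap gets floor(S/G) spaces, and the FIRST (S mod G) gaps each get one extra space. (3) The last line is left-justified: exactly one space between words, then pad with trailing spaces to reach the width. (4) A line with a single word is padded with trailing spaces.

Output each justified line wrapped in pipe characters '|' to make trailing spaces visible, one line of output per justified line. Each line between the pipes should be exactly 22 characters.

Line 1: ['laser', 'that', 'was', 'version'] (min_width=22, slack=0)
Line 2: ['sweet', 'photograph', 'voice'] (min_width=22, slack=0)
Line 3: ['progress'] (min_width=8, slack=14)

Answer: |laser that was version|
|sweet photograph voice|
|progress              |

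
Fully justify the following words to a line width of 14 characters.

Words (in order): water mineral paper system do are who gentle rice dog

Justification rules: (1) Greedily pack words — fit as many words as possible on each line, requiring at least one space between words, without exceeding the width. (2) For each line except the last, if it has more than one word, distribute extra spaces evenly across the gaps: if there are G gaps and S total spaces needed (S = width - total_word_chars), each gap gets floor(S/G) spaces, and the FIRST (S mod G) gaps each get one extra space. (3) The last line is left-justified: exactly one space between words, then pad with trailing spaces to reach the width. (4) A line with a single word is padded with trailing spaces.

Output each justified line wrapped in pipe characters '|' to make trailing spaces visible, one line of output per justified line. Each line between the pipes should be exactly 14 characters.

Answer: |water  mineral|
|paper   system|
|do   are   who|
|gentle    rice|
|dog           |

Derivation:
Line 1: ['water', 'mineral'] (min_width=13, slack=1)
Line 2: ['paper', 'system'] (min_width=12, slack=2)
Line 3: ['do', 'are', 'who'] (min_width=10, slack=4)
Line 4: ['gentle', 'rice'] (min_width=11, slack=3)
Line 5: ['dog'] (min_width=3, slack=11)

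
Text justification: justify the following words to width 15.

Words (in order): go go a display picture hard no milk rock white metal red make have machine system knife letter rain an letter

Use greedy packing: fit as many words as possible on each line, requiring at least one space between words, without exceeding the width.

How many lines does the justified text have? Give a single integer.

Answer: 8

Derivation:
Line 1: ['go', 'go', 'a', 'display'] (min_width=15, slack=0)
Line 2: ['picture', 'hard', 'no'] (min_width=15, slack=0)
Line 3: ['milk', 'rock', 'white'] (min_width=15, slack=0)
Line 4: ['metal', 'red', 'make'] (min_width=14, slack=1)
Line 5: ['have', 'machine'] (min_width=12, slack=3)
Line 6: ['system', 'knife'] (min_width=12, slack=3)
Line 7: ['letter', 'rain', 'an'] (min_width=14, slack=1)
Line 8: ['letter'] (min_width=6, slack=9)
Total lines: 8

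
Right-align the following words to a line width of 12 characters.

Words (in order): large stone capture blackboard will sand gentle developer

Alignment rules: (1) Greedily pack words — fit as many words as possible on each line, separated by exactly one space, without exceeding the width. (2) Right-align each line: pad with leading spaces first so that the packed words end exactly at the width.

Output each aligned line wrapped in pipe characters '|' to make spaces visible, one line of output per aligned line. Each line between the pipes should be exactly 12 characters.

Answer: | large stone|
|     capture|
|  blackboard|
|   will sand|
|      gentle|
|   developer|

Derivation:
Line 1: ['large', 'stone'] (min_width=11, slack=1)
Line 2: ['capture'] (min_width=7, slack=5)
Line 3: ['blackboard'] (min_width=10, slack=2)
Line 4: ['will', 'sand'] (min_width=9, slack=3)
Line 5: ['gentle'] (min_width=6, slack=6)
Line 6: ['developer'] (min_width=9, slack=3)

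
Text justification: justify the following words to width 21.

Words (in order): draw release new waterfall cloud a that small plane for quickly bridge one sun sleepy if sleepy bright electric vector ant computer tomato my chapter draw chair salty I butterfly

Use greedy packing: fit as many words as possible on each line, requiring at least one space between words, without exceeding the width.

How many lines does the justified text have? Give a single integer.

Answer: 10

Derivation:
Line 1: ['draw', 'release', 'new'] (min_width=16, slack=5)
Line 2: ['waterfall', 'cloud', 'a'] (min_width=17, slack=4)
Line 3: ['that', 'small', 'plane', 'for'] (min_width=20, slack=1)
Line 4: ['quickly', 'bridge', 'one'] (min_width=18, slack=3)
Line 5: ['sun', 'sleepy', 'if', 'sleepy'] (min_width=20, slack=1)
Line 6: ['bright', 'electric'] (min_width=15, slack=6)
Line 7: ['vector', 'ant', 'computer'] (min_width=19, slack=2)
Line 8: ['tomato', 'my', 'chapter'] (min_width=17, slack=4)
Line 9: ['draw', 'chair', 'salty', 'I'] (min_width=18, slack=3)
Line 10: ['butterfly'] (min_width=9, slack=12)
Total lines: 10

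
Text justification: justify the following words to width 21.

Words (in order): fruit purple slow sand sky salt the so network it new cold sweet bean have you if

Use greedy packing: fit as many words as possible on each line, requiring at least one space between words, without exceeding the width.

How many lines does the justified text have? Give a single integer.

Line 1: ['fruit', 'purple', 'slow'] (min_width=17, slack=4)
Line 2: ['sand', 'sky', 'salt', 'the', 'so'] (min_width=20, slack=1)
Line 3: ['network', 'it', 'new', 'cold'] (min_width=19, slack=2)
Line 4: ['sweet', 'bean', 'have', 'you'] (min_width=19, slack=2)
Line 5: ['if'] (min_width=2, slack=19)
Total lines: 5

Answer: 5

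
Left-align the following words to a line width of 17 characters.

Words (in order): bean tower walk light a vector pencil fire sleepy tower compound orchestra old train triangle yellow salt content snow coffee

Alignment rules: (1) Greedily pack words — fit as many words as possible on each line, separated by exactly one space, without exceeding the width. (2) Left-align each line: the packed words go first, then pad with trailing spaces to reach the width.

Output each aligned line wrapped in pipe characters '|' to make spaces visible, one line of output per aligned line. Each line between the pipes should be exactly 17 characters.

Answer: |bean tower walk  |
|light a vector   |
|pencil fire      |
|sleepy tower     |
|compound         |
|orchestra old    |
|train triangle   |
|yellow salt      |
|content snow     |
|coffee           |

Derivation:
Line 1: ['bean', 'tower', 'walk'] (min_width=15, slack=2)
Line 2: ['light', 'a', 'vector'] (min_width=14, slack=3)
Line 3: ['pencil', 'fire'] (min_width=11, slack=6)
Line 4: ['sleepy', 'tower'] (min_width=12, slack=5)
Line 5: ['compound'] (min_width=8, slack=9)
Line 6: ['orchestra', 'old'] (min_width=13, slack=4)
Line 7: ['train', 'triangle'] (min_width=14, slack=3)
Line 8: ['yellow', 'salt'] (min_width=11, slack=6)
Line 9: ['content', 'snow'] (min_width=12, slack=5)
Line 10: ['coffee'] (min_width=6, slack=11)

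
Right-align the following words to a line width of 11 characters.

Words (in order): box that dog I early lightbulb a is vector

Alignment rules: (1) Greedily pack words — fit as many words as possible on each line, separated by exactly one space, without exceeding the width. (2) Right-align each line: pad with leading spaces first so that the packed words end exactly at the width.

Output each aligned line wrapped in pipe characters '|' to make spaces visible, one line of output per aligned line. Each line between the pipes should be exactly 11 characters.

Answer: |   box that|
|dog I early|
|lightbulb a|
|  is vector|

Derivation:
Line 1: ['box', 'that'] (min_width=8, slack=3)
Line 2: ['dog', 'I', 'early'] (min_width=11, slack=0)
Line 3: ['lightbulb', 'a'] (min_width=11, slack=0)
Line 4: ['is', 'vector'] (min_width=9, slack=2)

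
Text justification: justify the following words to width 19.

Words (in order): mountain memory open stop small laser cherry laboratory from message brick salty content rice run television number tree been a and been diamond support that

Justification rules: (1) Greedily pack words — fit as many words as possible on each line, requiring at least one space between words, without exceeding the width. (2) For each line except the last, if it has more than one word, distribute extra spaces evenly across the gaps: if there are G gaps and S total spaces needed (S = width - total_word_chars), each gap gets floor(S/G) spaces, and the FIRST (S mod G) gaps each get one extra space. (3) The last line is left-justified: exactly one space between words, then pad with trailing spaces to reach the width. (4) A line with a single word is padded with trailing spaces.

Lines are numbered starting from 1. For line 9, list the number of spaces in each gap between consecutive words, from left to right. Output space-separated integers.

Line 1: ['mountain', 'memory'] (min_width=15, slack=4)
Line 2: ['open', 'stop', 'small'] (min_width=15, slack=4)
Line 3: ['laser', 'cherry'] (min_width=12, slack=7)
Line 4: ['laboratory', 'from'] (min_width=15, slack=4)
Line 5: ['message', 'brick', 'salty'] (min_width=19, slack=0)
Line 6: ['content', 'rice', 'run'] (min_width=16, slack=3)
Line 7: ['television', 'number'] (min_width=17, slack=2)
Line 8: ['tree', 'been', 'a', 'and'] (min_width=15, slack=4)
Line 9: ['been', 'diamond'] (min_width=12, slack=7)
Line 10: ['support', 'that'] (min_width=12, slack=7)

Answer: 8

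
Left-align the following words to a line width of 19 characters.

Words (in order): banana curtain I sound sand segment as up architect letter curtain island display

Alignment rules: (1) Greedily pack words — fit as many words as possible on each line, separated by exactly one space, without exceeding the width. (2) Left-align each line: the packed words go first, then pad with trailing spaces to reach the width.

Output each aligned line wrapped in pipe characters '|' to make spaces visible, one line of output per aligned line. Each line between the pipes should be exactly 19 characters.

Answer: |banana curtain I   |
|sound sand segment |
|as up architect    |
|letter curtain     |
|island display     |

Derivation:
Line 1: ['banana', 'curtain', 'I'] (min_width=16, slack=3)
Line 2: ['sound', 'sand', 'segment'] (min_width=18, slack=1)
Line 3: ['as', 'up', 'architect'] (min_width=15, slack=4)
Line 4: ['letter', 'curtain'] (min_width=14, slack=5)
Line 5: ['island', 'display'] (min_width=14, slack=5)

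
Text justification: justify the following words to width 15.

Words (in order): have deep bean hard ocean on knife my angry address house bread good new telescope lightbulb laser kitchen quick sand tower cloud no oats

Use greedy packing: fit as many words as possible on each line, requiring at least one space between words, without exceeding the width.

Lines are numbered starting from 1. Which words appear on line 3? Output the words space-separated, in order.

Line 1: ['have', 'deep', 'bean'] (min_width=14, slack=1)
Line 2: ['hard', 'ocean', 'on'] (min_width=13, slack=2)
Line 3: ['knife', 'my', 'angry'] (min_width=14, slack=1)
Line 4: ['address', 'house'] (min_width=13, slack=2)
Line 5: ['bread', 'good', 'new'] (min_width=14, slack=1)
Line 6: ['telescope'] (min_width=9, slack=6)
Line 7: ['lightbulb', 'laser'] (min_width=15, slack=0)
Line 8: ['kitchen', 'quick'] (min_width=13, slack=2)
Line 9: ['sand', 'tower'] (min_width=10, slack=5)
Line 10: ['cloud', 'no', 'oats'] (min_width=13, slack=2)

Answer: knife my angry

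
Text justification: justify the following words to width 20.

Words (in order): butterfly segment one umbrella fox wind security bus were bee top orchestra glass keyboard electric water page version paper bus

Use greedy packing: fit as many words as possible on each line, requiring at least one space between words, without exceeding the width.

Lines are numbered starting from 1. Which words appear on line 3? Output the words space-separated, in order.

Line 1: ['butterfly', 'segment'] (min_width=17, slack=3)
Line 2: ['one', 'umbrella', 'fox'] (min_width=16, slack=4)
Line 3: ['wind', 'security', 'bus'] (min_width=17, slack=3)
Line 4: ['were', 'bee', 'top'] (min_width=12, slack=8)
Line 5: ['orchestra', 'glass'] (min_width=15, slack=5)
Line 6: ['keyboard', 'electric'] (min_width=17, slack=3)
Line 7: ['water', 'page', 'version'] (min_width=18, slack=2)
Line 8: ['paper', 'bus'] (min_width=9, slack=11)

Answer: wind security bus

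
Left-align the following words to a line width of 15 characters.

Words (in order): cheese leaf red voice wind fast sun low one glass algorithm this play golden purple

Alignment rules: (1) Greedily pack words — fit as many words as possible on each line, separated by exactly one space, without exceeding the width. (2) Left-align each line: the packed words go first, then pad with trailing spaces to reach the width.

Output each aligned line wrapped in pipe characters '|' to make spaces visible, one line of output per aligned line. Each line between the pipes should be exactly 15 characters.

Line 1: ['cheese', 'leaf', 'red'] (min_width=15, slack=0)
Line 2: ['voice', 'wind', 'fast'] (min_width=15, slack=0)
Line 3: ['sun', 'low', 'one'] (min_width=11, slack=4)
Line 4: ['glass', 'algorithm'] (min_width=15, slack=0)
Line 5: ['this', 'play'] (min_width=9, slack=6)
Line 6: ['golden', 'purple'] (min_width=13, slack=2)

Answer: |cheese leaf red|
|voice wind fast|
|sun low one    |
|glass algorithm|
|this play      |
|golden purple  |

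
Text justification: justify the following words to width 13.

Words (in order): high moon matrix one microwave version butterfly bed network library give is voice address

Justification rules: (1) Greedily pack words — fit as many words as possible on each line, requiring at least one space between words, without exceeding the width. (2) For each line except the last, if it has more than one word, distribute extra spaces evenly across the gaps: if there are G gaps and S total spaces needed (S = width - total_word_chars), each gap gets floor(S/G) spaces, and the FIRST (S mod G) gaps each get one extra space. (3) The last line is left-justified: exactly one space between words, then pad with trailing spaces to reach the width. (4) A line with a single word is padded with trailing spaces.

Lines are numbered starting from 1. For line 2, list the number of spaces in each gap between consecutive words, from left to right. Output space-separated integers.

Line 1: ['high', 'moon'] (min_width=9, slack=4)
Line 2: ['matrix', 'one'] (min_width=10, slack=3)
Line 3: ['microwave'] (min_width=9, slack=4)
Line 4: ['version'] (min_width=7, slack=6)
Line 5: ['butterfly', 'bed'] (min_width=13, slack=0)
Line 6: ['network'] (min_width=7, slack=6)
Line 7: ['library', 'give'] (min_width=12, slack=1)
Line 8: ['is', 'voice'] (min_width=8, slack=5)
Line 9: ['address'] (min_width=7, slack=6)

Answer: 4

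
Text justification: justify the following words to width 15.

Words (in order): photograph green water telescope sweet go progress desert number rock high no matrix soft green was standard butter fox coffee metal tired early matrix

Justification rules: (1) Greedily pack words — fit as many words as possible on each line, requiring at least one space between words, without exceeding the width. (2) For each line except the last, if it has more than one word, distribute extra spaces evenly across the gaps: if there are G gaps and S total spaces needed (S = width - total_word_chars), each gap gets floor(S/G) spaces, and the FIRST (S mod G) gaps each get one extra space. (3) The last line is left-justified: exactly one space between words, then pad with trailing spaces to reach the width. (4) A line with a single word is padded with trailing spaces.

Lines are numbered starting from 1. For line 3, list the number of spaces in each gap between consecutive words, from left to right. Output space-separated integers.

Answer: 1

Derivation:
Line 1: ['photograph'] (min_width=10, slack=5)
Line 2: ['green', 'water'] (min_width=11, slack=4)
Line 3: ['telescope', 'sweet'] (min_width=15, slack=0)
Line 4: ['go', 'progress'] (min_width=11, slack=4)
Line 5: ['desert', 'number'] (min_width=13, slack=2)
Line 6: ['rock', 'high', 'no'] (min_width=12, slack=3)
Line 7: ['matrix', 'soft'] (min_width=11, slack=4)
Line 8: ['green', 'was'] (min_width=9, slack=6)
Line 9: ['standard', 'butter'] (min_width=15, slack=0)
Line 10: ['fox', 'coffee'] (min_width=10, slack=5)
Line 11: ['metal', 'tired'] (min_width=11, slack=4)
Line 12: ['early', 'matrix'] (min_width=12, slack=3)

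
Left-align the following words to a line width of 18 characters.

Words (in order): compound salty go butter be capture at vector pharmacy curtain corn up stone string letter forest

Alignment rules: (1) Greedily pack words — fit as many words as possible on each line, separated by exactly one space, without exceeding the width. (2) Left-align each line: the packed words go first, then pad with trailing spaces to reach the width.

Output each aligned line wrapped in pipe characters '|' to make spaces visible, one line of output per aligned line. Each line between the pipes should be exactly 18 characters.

Line 1: ['compound', 'salty', 'go'] (min_width=17, slack=1)
Line 2: ['butter', 'be', 'capture'] (min_width=17, slack=1)
Line 3: ['at', 'vector', 'pharmacy'] (min_width=18, slack=0)
Line 4: ['curtain', 'corn', 'up'] (min_width=15, slack=3)
Line 5: ['stone', 'string'] (min_width=12, slack=6)
Line 6: ['letter', 'forest'] (min_width=13, slack=5)

Answer: |compound salty go |
|butter be capture |
|at vector pharmacy|
|curtain corn up   |
|stone string      |
|letter forest     |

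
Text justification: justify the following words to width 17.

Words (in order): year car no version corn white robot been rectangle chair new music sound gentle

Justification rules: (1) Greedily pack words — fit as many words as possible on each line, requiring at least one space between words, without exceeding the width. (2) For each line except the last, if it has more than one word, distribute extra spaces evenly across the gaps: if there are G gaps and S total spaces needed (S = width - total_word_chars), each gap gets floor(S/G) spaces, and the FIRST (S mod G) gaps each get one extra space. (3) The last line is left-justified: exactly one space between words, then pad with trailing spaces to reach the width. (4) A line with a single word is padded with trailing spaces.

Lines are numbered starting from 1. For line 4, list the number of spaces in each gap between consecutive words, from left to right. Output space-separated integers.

Line 1: ['year', 'car', 'no'] (min_width=11, slack=6)
Line 2: ['version', 'corn'] (min_width=12, slack=5)
Line 3: ['white', 'robot', 'been'] (min_width=16, slack=1)
Line 4: ['rectangle', 'chair'] (min_width=15, slack=2)
Line 5: ['new', 'music', 'sound'] (min_width=15, slack=2)
Line 6: ['gentle'] (min_width=6, slack=11)

Answer: 3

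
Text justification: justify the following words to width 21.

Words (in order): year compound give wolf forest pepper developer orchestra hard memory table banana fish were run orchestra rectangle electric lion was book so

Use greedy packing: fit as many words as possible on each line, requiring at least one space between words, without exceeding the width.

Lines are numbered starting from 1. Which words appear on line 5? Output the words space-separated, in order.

Answer: banana fish were run

Derivation:
Line 1: ['year', 'compound', 'give'] (min_width=18, slack=3)
Line 2: ['wolf', 'forest', 'pepper'] (min_width=18, slack=3)
Line 3: ['developer', 'orchestra'] (min_width=19, slack=2)
Line 4: ['hard', 'memory', 'table'] (min_width=17, slack=4)
Line 5: ['banana', 'fish', 'were', 'run'] (min_width=20, slack=1)
Line 6: ['orchestra', 'rectangle'] (min_width=19, slack=2)
Line 7: ['electric', 'lion', 'was'] (min_width=17, slack=4)
Line 8: ['book', 'so'] (min_width=7, slack=14)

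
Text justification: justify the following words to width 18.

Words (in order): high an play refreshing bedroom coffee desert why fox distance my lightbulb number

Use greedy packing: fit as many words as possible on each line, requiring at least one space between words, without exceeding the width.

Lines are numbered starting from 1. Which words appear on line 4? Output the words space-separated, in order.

Line 1: ['high', 'an', 'play'] (min_width=12, slack=6)
Line 2: ['refreshing', 'bedroom'] (min_width=18, slack=0)
Line 3: ['coffee', 'desert', 'why'] (min_width=17, slack=1)
Line 4: ['fox', 'distance', 'my'] (min_width=15, slack=3)
Line 5: ['lightbulb', 'number'] (min_width=16, slack=2)

Answer: fox distance my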